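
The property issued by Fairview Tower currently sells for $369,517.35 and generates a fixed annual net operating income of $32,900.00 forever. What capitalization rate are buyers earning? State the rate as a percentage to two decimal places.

P = C/r ⇒ r = C/P = $32,900.00/$369,517.35 = 0.089035

8.90%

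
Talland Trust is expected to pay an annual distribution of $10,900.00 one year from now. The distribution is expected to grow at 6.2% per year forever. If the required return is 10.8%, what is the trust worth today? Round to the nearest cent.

Growing perpetuity: P = D₁ / (r − g) = $10,900.0000 / (0.108 − 0.062) = $236,956.52

$236956.52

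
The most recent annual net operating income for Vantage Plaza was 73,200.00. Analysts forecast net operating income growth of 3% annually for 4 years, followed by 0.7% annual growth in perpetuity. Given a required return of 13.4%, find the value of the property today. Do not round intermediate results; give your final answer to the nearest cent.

D_1 = 75396.00000
D_2 = 77657.88000
D_3 = 79987.61640
D_4 = 82387.24489
Terminal value at year 4: TV = D_4×(1+g_2)/(r−g_2) = 82963.95561/0.127 = 653259.49296
P_0 = D_1/(1+r)^1 + D_2/(1+r)^2 + D_3/(1+r)^3 + D_4/(1+r)^4 + TV/(1+r)^4
    = 66486.77249 + 60389.22016 + 54850.87898 + 49820.46327 + 395033.12217 = 626580.45707

626580.46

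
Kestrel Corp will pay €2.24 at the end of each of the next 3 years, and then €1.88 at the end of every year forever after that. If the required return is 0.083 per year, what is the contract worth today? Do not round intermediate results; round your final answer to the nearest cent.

€23.57

PV of 3-year annuity: €2.24 × [1 − (1+0.083)^−3] / 0.083 = 5.74159
Perpetuity value at year 3: €1.88 / 0.083 = 22.65060
PV of perpetuity: 22.65060 / (1+0.083)^3 = 17.83177
Total PV = 5.74159 + 17.83177 = 23.57336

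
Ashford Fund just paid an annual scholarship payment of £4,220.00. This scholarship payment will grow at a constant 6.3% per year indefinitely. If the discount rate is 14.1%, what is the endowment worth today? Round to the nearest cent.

D₁ = D₀ × (1 + g) = £4,220.00 × 1.063 = £4,485.8600
Growing perpetuity: P = D₁ / (r − g) = £4,485.8600 / (0.141 − 0.063) = £57,511.03

£57511.03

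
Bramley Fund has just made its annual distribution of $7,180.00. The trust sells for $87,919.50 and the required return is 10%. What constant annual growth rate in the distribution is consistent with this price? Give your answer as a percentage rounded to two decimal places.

1.70%

P = D₀(1+g)/(r−g) ⇒ P(r−g) = D₀(1+g) ⇒ g(P+D₀) = P·r − D₀
g = (P·r − D₀)/(P + D₀) = ($87,919.50×0.1 − $7,180.00) / ($87,919.50 + $7,180.00) = 0.016950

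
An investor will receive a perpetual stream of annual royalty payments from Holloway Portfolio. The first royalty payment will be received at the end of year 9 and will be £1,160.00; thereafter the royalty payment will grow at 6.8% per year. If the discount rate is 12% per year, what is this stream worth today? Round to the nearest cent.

Value at end of year 8: C₁ / (r − g) = £1,160.00 / (0.12 − 0.068) = £22,307.6923
Discount to today: PV = £22,307.6923 / (1 + 0.12)^8 = £22,307.6923 / 2.475963 = £9,009.70

£9009.70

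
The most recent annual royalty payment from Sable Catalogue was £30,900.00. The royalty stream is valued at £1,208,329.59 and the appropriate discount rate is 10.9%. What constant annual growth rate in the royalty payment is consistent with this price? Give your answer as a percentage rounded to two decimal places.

8.13%

P = D₀(1+g)/(r−g) ⇒ P(r−g) = D₀(1+g) ⇒ g(P+D₀) = P·r − D₀
g = (P·r − D₀)/(P + D₀) = (£1,208,329.59×0.109 − £30,900.00) / (£1,208,329.59 + £30,900.00) = 0.081347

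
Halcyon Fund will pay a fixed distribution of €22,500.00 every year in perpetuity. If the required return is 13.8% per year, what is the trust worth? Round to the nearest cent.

€163043.48

Level perpetuity: PV = C / r = €22,500.00 / 0.138 = €163,043.48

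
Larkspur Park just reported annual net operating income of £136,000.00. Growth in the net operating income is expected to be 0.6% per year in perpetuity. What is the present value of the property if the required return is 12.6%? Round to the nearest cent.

D₁ = D₀ × (1 + g) = £136,000.00 × 1.006 = £136,816.0000
Growing perpetuity: P = D₁ / (r − g) = £136,816.0000 / (0.126 − 0.006) = £1,140,133.33

£1140133.33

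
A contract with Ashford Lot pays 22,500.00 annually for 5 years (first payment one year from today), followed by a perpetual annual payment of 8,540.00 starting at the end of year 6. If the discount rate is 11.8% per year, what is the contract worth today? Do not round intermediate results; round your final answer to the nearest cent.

122945.89

PV of 5-year annuity: 22,500.00 × [1 − (1+0.118)^−5] / 0.118 = 81510.93660
Perpetuity value at year 5: 8,540.00 / 0.118 = 72372.88136
PV of perpetuity: 72372.88136 / (1+0.118)^5 = 41434.95253
Total PV = 81510.93660 + 41434.95253 = 122945.88913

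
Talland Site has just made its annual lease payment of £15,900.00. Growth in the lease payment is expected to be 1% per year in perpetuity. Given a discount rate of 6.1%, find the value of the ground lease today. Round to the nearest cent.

D₁ = D₀ × (1 + g) = £15,900.00 × 1.01 = £16,059.0000
Growing perpetuity: P = D₁ / (r − g) = £16,059.0000 / (0.061 − 0.01) = £314,882.35

£314882.35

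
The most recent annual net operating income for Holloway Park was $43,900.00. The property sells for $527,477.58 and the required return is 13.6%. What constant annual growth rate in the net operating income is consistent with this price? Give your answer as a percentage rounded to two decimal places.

4.87%

P = D₀(1+g)/(r−g) ⇒ P(r−g) = D₀(1+g) ⇒ g(P+D₀) = P·r − D₀
g = (P·r − D₀)/(P + D₀) = ($527,477.58×0.136 − $43,900.00) / ($527,477.58 + $43,900.00) = 0.048719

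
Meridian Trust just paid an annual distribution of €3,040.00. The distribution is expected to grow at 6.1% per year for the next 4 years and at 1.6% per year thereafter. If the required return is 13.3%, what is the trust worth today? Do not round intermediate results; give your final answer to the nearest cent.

D_1 = 3225.44000
D_2 = 3422.19184
D_3 = 3630.94554
D_4 = 3852.43322
Terminal value at year 4: TV = D_4×(1+g_2)/(r−g_2) = 3914.07215/0.117 = 33453.60814
P_0 = D_1/(1+r)^1 + D_2/(1+r)^2 + D_3/(1+r)^3 + D_4/(1+r)^4 + TV/(1+r)^4
    = 2846.81377 + 2665.90416 + 2496.49101 + 2337.84374 + 20301.27555 = 30648.32822

€30648.33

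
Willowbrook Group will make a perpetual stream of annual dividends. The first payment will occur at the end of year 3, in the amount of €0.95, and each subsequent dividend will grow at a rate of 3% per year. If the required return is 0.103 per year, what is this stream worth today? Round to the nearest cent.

€10.70

Value at end of year 2: C₁ / (r − g) = €0.95 / (0.103 − 0.03) = €13.0137
Discount to today: PV = €13.0137 / (1 + 0.103)^2 = €13.0137 / 1.216609 = €10.70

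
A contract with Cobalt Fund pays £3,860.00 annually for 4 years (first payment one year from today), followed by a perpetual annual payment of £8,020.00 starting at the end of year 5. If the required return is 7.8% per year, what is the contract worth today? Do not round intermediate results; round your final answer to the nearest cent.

PV of 4-year annuity: £3,860.00 × [1 − (1+0.078)^−4] / 0.078 = 12841.93204
Perpetuity value at year 4: £8,020.00 / 0.078 = 102820.51282
PV of perpetuity: 102820.51282 / (1+0.078)^4 = 76138.57111
Total PV = 12841.93204 + 76138.57111 = 88980.50316

£88980.50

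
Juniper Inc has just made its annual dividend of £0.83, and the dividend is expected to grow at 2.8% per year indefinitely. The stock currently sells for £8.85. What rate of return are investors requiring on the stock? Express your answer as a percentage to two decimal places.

12.44%

D₁ = £0.83 × 1.028 = £0.8532
P = D₁/(r − g) ⇒ r = D₁/P + g = £0.8532/£8.85 + 0.028 = 0.096411 + 0.028 = 0.124411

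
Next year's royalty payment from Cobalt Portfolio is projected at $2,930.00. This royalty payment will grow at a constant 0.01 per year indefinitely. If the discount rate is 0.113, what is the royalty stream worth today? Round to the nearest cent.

Growing perpetuity: P = D₁ / (r − g) = $2,930.0000 / (0.113 − 0.01) = $28,446.60

$28446.60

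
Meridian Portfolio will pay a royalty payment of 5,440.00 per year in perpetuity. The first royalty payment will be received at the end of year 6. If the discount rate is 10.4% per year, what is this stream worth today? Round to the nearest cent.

31894.82

Value at end of year 5: C / r = 5,440.00 / 0.104 = 52,307.6923
Discount to today: PV = 52,307.6923 / (1 + 0.104)^5 = 52,307.6923 / 1.640006 = 31,894.82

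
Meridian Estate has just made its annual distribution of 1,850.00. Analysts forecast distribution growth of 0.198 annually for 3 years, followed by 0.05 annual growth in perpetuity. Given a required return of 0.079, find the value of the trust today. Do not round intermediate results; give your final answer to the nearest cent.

D_1 = 2216.30000
D_2 = 2655.12740
D_3 = 3180.84263
Terminal value at year 3: TV = D_3×(1+g_2)/(r−g_2) = 3339.88476/0.029 = 115168.43988
P_0 = D_1/(1+r)^1 + D_2/(1+r)^2 + D_3/(1+r)^3 + TV/(1+r)^3
    = 2054.03151 + 2280.56511 + 2532.08248 + 91678.84846 = 98545.52756

98545.53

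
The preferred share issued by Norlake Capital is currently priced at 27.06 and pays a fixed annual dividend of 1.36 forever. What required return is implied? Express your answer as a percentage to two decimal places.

P = C/r ⇒ r = C/P = 1.36/27.06 = 0.050259

5.03%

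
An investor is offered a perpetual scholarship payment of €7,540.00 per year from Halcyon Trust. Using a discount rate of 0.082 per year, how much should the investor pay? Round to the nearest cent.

Level perpetuity: PV = C / r = €7,540.00 / 0.082 = €91,951.22

€91951.22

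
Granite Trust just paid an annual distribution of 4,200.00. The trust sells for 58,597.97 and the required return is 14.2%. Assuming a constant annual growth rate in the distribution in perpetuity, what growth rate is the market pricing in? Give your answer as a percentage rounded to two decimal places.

P = D₀(1+g)/(r−g) ⇒ P(r−g) = D₀(1+g) ⇒ g(P+D₀) = P·r − D₀
g = (P·r − D₀)/(P + D₀) = (58,597.97×0.142 − 4,200.00) / (58,597.97 + 4,200.00) = 0.065622

6.56%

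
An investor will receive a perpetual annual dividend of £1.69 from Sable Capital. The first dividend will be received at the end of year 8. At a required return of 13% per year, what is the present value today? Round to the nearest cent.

Value at end of year 7: C / r = £1.69 / 0.13 = £13.0000
Discount to today: PV = £13.0000 / (1 + 0.13)^7 = £13.0000 / 2.352605 = £5.53

£5.53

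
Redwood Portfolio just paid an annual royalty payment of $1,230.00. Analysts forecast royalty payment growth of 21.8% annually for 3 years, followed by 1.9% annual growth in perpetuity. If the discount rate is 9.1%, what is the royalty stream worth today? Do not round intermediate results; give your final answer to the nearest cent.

$28839.94

D_1 = 1498.14000
D_2 = 1824.73452
D_3 = 2222.52665
Terminal value at year 3: TV = D_3×(1+g_2)/(r−g_2) = 2264.75465/0.072 = 31454.92572
P_0 = D_1/(1+r)^1 + D_2/(1+r)^2 + D_3/(1+r)^3 + TV/(1+r)^3
    = 1373.18057 + 1533.02835 + 1711.48353 + 24222.24609 = 28839.93854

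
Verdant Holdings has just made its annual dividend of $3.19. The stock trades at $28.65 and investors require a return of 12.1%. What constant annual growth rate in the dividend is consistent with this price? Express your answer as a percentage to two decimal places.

0.87%

P = D₀(1+g)/(r−g) ⇒ P(r−g) = D₀(1+g) ⇒ g(P+D₀) = P·r − D₀
g = (P·r − D₀)/(P + D₀) = ($28.65×0.121 − $3.19) / ($28.65 + $3.19) = 0.008689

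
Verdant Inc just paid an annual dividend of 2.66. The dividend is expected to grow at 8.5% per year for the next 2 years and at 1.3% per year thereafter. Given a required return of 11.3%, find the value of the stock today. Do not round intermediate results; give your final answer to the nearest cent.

D_1 = 2.88610
D_2 = 3.13142
Terminal value at year 2: TV = D_2×(1+g_2)/(r−g_2) = 3.17213/0.1 = 31.72127
P_0 = D_1/(1+r)^1 + D_2/(1+r)^2 + TV/(1+r)^2
    = 2.59308 + 2.52785 + 25.60709 = 30.72802

30.73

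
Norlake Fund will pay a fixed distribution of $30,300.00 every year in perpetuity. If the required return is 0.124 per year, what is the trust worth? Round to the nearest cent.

Level perpetuity: PV = C / r = $30,300.00 / 0.124 = $244,354.84

$244354.84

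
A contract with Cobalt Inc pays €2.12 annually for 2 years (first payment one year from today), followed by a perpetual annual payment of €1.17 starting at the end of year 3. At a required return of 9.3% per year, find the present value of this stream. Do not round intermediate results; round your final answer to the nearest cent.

PV of 2-year annuity: €2.12 × [1 − (1+0.093)^−2] / 0.093 = 3.71420
Perpetuity value at year 2: €1.17 / 0.093 = 12.58065
PV of perpetuity: 12.58065 / (1+0.093)^2 = 10.53083
Total PV = 3.71420 + 10.53083 = 14.24503

€14.25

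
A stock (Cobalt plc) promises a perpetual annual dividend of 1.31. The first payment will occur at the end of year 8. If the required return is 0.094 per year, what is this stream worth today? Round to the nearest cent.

7.43

Value at end of year 7: C / r = 1.31 / 0.094 = 13.9362
Discount to today: PV = 13.9362 / (1 + 0.094)^7 = 13.9362 / 1.875518 = 7.43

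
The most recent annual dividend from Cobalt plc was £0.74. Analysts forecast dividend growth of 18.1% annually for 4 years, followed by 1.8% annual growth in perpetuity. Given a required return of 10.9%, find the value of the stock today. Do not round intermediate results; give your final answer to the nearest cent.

D_1 = 0.87394
D_2 = 1.03212
D_3 = 1.21894
D_4 = 1.43957
Terminal value at year 4: TV = D_4×(1+g_2)/(r−g_2) = 1.46548/0.091 = 16.10415
P_0 = D_1/(1+r)^1 + D_2/(1+r)^2 + D_3/(1+r)^3 + D_4/(1+r)^4 + TV/(1+r)^4
    = 0.78804 + 0.83921 + 0.89369 + 0.95171 + 10.64661 = 14.11926

£14.12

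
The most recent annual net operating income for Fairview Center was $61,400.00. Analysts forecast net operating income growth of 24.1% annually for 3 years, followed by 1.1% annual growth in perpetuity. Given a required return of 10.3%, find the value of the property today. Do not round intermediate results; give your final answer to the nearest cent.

$1195250.08

D_1 = 76197.40000
D_2 = 94560.97340
D_3 = 117350.16799
Terminal value at year 3: TV = D_3×(1+g_2)/(r−g_2) = 118641.01984/0.092 = 1289576.30258
P_0 = D_1/(1+r)^1 + D_2/(1+r)^2 + D_3/(1+r)^3 + TV/(1+r)^3
    = 69081.95830 + 77725.03195 + 87449.46931 + 960993.62475 = 1195250.08432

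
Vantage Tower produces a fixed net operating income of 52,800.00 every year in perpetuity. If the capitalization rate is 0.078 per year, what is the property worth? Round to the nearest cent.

676923.08

Level perpetuity: PV = C / r = 52,800.00 / 0.078 = 676,923.08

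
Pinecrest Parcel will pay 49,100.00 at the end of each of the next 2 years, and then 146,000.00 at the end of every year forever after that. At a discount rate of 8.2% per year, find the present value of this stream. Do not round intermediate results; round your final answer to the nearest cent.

PV of 2-year annuity: 49,100.00 × [1 − (1+0.082)^−2] / 0.082 = 87318.78735
Perpetuity value at year 2: 146,000.00 / 0.082 = 1780487.80488
PV of perpetuity: 1780487.80488 / (1+0.082)^2 = 1520843.34555
Total PV = 87318.78735 + 1520843.34555 = 1608162.13290

1608162.13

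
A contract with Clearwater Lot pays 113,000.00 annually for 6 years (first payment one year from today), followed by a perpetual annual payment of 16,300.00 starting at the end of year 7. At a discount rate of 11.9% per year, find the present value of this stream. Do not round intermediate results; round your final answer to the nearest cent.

PV of 6-year annuity: 113,000.00 × [1 − (1+0.119)^−6] / 0.119 = 465907.81376
Perpetuity value at year 6: 16,300.00 / 0.119 = 136974.78992
PV of perpetuity: 136974.78992 / (1+0.119)^6 = 69768.61855
Total PV = 465907.81376 + 69768.61855 = 535676.43231

535676.43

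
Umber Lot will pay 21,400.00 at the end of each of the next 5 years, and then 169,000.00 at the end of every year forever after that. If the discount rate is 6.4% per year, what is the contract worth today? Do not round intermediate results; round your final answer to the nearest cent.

2025587.75

PV of 5-year annuity: 21,400.00 × [1 − (1+0.064)^−5] / 0.064 = 89172.06764
Perpetuity value at year 5: 169,000.00 / 0.064 = 2640625.00000
PV of perpetuity: 2640625.00000 / (1+0.064)^5 = 1936415.68080
Total PV = 89172.06764 + 1936415.68080 = 2025587.74844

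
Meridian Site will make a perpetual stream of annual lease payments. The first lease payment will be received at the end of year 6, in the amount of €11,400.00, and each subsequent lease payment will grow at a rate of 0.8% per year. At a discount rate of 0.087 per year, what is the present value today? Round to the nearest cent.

Value at end of year 5: C₁ / (r − g) = €11,400.00 / (0.087 − 0.008) = €144,303.7975
Discount to today: PV = €144,303.7975 / (1 + 0.087)^5 = €144,303.7975 / 1.517566 = €95,088.95

€95088.95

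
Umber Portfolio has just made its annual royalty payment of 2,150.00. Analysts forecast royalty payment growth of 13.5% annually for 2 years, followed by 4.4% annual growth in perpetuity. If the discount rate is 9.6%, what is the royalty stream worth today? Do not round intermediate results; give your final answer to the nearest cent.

50824.27

D_1 = 2440.25000
D_2 = 2769.68375
Terminal value at year 2: TV = D_2×(1+g_2)/(r−g_2) = 2891.54983/0.052 = 55606.72760
P_0 = D_1/(1+r)^1 + D_2/(1+r)^2 + TV/(1+r)^2
    = 2226.50547 + 2305.73332 + 46292.03041 = 50824.26920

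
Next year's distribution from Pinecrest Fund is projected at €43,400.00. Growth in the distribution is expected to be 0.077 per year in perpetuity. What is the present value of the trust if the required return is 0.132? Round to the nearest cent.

Growing perpetuity: P = D₁ / (r − g) = €43,400.0000 / (0.132 − 0.077) = €789,090.91

€789090.91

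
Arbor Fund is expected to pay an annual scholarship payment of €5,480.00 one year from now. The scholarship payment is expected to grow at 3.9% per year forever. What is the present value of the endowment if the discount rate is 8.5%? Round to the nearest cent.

€119130.43

Growing perpetuity: P = D₁ / (r − g) = €5,480.0000 / (0.085 − 0.039) = €119,130.43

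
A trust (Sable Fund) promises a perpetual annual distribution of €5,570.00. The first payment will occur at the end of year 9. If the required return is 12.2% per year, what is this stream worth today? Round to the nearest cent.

€18178.27

Value at end of year 8: C / r = €5,570.00 / 0.122 = €45,655.7377
Discount to today: PV = €45,655.7377 / (1 + 0.122)^8 = €45,655.7377 / 2.511556 = €18,178.27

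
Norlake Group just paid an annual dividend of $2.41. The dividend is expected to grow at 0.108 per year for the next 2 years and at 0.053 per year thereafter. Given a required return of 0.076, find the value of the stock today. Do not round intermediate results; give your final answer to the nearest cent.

D_1 = 2.67028
D_2 = 2.95867
Terminal value at year 2: TV = D_2×(1+g_2)/(r−g_2) = 3.11548/0.023 = 135.45564
P_0 = D_1/(1+r)^1 + D_2/(1+r)^2 + TV/(1+r)^2
    = 2.48167 + 2.55548 + 116.99642 = 122.03357

$122.03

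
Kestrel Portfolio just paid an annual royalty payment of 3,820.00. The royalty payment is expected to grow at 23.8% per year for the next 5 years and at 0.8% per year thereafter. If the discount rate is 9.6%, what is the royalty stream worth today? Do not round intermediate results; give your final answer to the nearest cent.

D_1 = 4729.16000
D_2 = 5854.70008
D_3 = 7248.11870
D_4 = 8973.17095
D_5 = 11108.78564
Terminal value at year 5: TV = D_5×(1+g_2)/(r−g_2) = 11197.65592/0.088 = 127246.09001
P_0 = D_1/(1+r)^1 + D_2/(1+r)^2 + D_3/(1+r)^3 + D_4/(1+r)^4 + D_5/(1+r)^5 + TV/(1+r)^5
    = 4314.92701 + 4873.97777 + 5505.46029 + 6218.75898 + 7024.47410 + 80462.15788 = 108399.75603

108399.76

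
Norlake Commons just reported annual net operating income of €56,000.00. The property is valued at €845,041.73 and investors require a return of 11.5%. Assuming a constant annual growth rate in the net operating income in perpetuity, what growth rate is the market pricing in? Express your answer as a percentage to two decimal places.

P = D₀(1+g)/(r−g) ⇒ P(r−g) = D₀(1+g) ⇒ g(P+D₀) = P·r − D₀
g = (P·r − D₀)/(P + D₀) = (€845,041.73×0.115 − €56,000.00) / (€845,041.73 + €56,000.00) = 0.045702

4.57%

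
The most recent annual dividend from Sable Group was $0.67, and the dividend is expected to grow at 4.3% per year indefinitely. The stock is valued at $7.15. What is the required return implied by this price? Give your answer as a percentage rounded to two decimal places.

D₁ = $0.67 × 1.043 = $0.6988
P = D₁/(r − g) ⇒ r = D₁/P + g = $0.6988/$7.15 + 0.043 = 0.097736 + 0.043 = 0.140736

14.07%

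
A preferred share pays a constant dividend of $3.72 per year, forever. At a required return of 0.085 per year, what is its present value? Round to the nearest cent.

Level perpetuity: PV = C / r = $3.72 / 0.085 = $43.76

$43.76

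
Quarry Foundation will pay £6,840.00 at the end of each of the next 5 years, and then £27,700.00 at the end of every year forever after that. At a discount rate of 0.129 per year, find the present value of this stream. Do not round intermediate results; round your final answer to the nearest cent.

£141179.87

PV of 5-year annuity: £6,840.00 × [1 − (1+0.129)^−5] / 0.129 = 24116.67785
Perpetuity value at year 5: £27,700.00 / 0.129 = 214728.68217
PV of perpetuity: 214728.68217 / (1+0.129)^5 = 117063.18854
Total PV = 24116.67785 + 117063.18854 = 141179.86639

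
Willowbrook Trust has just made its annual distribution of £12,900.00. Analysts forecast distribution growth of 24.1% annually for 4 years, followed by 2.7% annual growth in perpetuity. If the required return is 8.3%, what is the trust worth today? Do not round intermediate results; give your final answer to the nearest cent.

D_1 = 16008.90000
D_2 = 19867.04490
D_3 = 24655.00272
D_4 = 30596.85838
Terminal value at year 4: TV = D_4×(1+g_2)/(r−g_2) = 31422.97355/0.056 = 561124.52773
P_0 = D_1/(1+r)^1 + D_2/(1+r)^2 + D_3/(1+r)^3 + D_4/(1+r)^4 + TV/(1+r)^4
    = 14781.99446 + 16938.55506 + 19409.73853 + 22241.44553 + 407892.22430 = 481263.95787

£481263.96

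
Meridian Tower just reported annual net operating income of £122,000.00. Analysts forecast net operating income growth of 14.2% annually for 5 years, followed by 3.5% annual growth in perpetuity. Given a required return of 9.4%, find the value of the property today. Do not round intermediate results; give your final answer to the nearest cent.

D_1 = 139324.00000
D_2 = 159108.00800
D_3 = 181701.34514
D_4 = 207502.93615
D_5 = 236968.35308
Terminal value at year 5: TV = D_5×(1+g_2)/(r−g_2) = 245262.24544/0.059 = 4156987.21077
P_0 = D_1/(1+r)^1 + D_2/(1+r)^2 + D_3/(1+r)^3 + D_4/(1+r)^4 + D_5/(1+r)^5 + TV/(1+r)^5
    = 127352.83364 + 132940.52652 + 138773.38326 + 144862.16059 + 151218.08720 + 2652724.07200 = 3347871.06320

£3347871.06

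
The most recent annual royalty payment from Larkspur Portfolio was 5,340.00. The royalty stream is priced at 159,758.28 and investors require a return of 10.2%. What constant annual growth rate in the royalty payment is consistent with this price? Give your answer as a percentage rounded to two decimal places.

6.64%

P = D₀(1+g)/(r−g) ⇒ P(r−g) = D₀(1+g) ⇒ g(P+D₀) = P·r − D₀
g = (P·r − D₀)/(P + D₀) = (159,758.28×0.102 − 5,340.00) / (159,758.28 + 5,340.00) = 0.066357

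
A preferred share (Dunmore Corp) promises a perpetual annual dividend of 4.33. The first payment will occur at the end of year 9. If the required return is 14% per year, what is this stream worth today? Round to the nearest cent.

10.84

Value at end of year 8: C / r = 4.33 / 0.14 = 30.9286
Discount to today: PV = 30.9286 / (1 + 0.14)^8 = 30.9286 / 2.852586 = 10.84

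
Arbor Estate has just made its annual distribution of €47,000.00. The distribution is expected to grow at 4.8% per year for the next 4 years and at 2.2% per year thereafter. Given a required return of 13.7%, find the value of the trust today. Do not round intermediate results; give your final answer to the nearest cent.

€455456.02

D_1 = 49256.00000
D_2 = 51620.28800
D_3 = 54098.06182
D_4 = 56694.76879
Terminal value at year 4: TV = D_4×(1+g_2)/(r−g_2) = 57942.05370/0.115 = 503843.94526
P_0 = D_1/(1+r)^1 + D_2/(1+r)^2 + D_3/(1+r)^3 + D_4/(1+r)^4 + TV/(1+r)^4
    = 43321.02023 + 39930.01689 + 36804.44828 + 33923.53720 + 301477.00019 = 455456.02279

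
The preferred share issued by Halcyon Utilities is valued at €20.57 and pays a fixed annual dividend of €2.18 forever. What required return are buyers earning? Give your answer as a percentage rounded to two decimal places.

10.60%

P = C/r ⇒ r = C/P = €2.18/€20.57 = 0.105980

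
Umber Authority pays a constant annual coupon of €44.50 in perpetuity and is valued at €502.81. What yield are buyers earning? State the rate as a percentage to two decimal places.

P = C/r ⇒ r = C/P = €44.50/€502.81 = 0.088503

8.85%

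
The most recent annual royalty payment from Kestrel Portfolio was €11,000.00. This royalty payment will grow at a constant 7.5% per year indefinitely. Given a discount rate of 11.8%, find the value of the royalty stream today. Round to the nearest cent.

D₁ = D₀ × (1 + g) = €11,000.00 × 1.075 = €11,825.0000
Growing perpetuity: P = D₁ / (r − g) = €11,825.0000 / (0.118 − 0.075) = €275,000.00

€275000.00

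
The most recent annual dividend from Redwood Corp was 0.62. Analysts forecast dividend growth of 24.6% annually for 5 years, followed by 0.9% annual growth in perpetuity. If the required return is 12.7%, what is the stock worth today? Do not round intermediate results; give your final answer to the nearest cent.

12.99

D_1 = 0.77252
D_2 = 0.96256
D_3 = 1.19935
D_4 = 1.49439
D_5 = 1.86201
Terminal value at year 5: TV = D_5×(1+g_2)/(r−g_2) = 1.87877/0.118 = 15.92176
P_0 = D_1/(1+r)^1 + D_2/(1+r)^2 + D_3/(1+r)^3 + D_4/(1+r)^4 + D_5/(1+r)^5 + TV/(1+r)^5
    = 0.68547 + 0.75784 + 0.83787 + 0.92634 + 1.02415 + 8.75733 = 12.98898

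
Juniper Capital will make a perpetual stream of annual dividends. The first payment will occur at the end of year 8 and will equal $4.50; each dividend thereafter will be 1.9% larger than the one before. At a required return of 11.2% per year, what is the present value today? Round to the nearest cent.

Value at end of year 7: C₁ / (r − g) = $4.50 / (0.112 − 0.019) = $48.3871
Discount to today: PV = $48.3871 / (1 + 0.112)^7 = $48.3871 / 2.102488 = $23.01

$23.01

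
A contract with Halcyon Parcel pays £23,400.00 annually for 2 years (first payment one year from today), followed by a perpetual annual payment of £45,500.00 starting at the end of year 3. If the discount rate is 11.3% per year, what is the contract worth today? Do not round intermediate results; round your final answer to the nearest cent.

PV of 2-year annuity: £23,400.00 × [1 − (1+0.113)^−2] / 0.113 = 39913.97912
Perpetuity value at year 2: £45,500.00 / 0.113 = 402654.86726
PV of perpetuity: 402654.86726 / (1+0.113)^2 = 325044.35230
Total PV = 39913.97912 + 325044.35230 = 364958.33142

£364958.33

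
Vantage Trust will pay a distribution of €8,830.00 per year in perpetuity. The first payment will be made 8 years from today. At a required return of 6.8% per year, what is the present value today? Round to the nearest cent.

€81931.90

Value at end of year 7: C / r = €8,830.00 / 0.068 = €129,852.9412
Discount to today: PV = €129,852.9412 / (1 + 0.068)^7 = €129,852.9412 / 1.584889 = €81,931.90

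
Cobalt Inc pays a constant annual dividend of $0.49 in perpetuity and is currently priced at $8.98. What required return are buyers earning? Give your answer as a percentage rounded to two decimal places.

5.46%

P = C/r ⇒ r = C/P = $0.49/$8.98 = 0.054566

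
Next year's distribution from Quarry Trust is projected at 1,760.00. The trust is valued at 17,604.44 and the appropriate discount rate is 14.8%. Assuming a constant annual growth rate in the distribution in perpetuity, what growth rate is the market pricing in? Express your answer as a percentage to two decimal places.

4.80%

P = D₁/(r−g) ⇒ g = r − D₁/P = 0.148 − 1,760.00/17,604.44 = 0.048025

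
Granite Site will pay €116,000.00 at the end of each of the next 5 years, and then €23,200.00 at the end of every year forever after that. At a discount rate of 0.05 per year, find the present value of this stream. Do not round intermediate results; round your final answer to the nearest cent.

€865775.44

PV of 5-year annuity: €116,000.00 × [1 − (1+0.05)^−5] / 0.05 = 502219.29379
Perpetuity value at year 5: €23,200.00 / 0.05 = 464000.00000
PV of perpetuity: 464000.00000 / (1+0.05)^5 = 363556.14124
Total PV = 502219.29379 + 363556.14124 = 865775.43503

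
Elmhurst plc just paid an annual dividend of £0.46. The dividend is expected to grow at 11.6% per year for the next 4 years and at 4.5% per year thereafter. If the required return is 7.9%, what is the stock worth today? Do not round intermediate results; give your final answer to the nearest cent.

£18.18

D_1 = 0.51336
D_2 = 0.57291
D_3 = 0.63937
D_4 = 0.71353
Terminal value at year 4: TV = D_4×(1+g_2)/(r−g_2) = 0.74564/0.034 = 21.93067
P_0 = D_1/(1+r)^1 + D_2/(1+r)^2 + D_3/(1+r)^3 + D_4/(1+r)^4 + TV/(1+r)^4
    = 0.47577 + 0.49209 + 0.50896 + 0.52642 + 16.17954 = 18.18278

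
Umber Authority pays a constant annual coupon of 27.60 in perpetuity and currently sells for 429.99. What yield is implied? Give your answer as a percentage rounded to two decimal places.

6.42%

P = C/r ⇒ r = C/P = 27.60/429.99 = 0.064188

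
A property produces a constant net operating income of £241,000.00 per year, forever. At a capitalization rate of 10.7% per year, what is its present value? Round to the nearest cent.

£2252336.45

Level perpetuity: PV = C / r = £241,000.00 / 0.107 = £2,252,336.45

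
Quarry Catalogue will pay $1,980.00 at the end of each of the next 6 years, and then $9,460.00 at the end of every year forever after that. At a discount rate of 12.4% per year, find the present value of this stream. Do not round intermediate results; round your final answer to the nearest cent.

PV of 6-year annuity: $1,980.00 × [1 − (1+0.124)^−6] / 0.124 = 8049.19240
Perpetuity value at year 6: $9,460.00 / 0.124 = 76290.32258
PV of perpetuity: 76290.32258 / (1+0.124)^6 = 37833.06999
Total PV = 8049.19240 + 37833.06999 = 45882.26239

$45882.26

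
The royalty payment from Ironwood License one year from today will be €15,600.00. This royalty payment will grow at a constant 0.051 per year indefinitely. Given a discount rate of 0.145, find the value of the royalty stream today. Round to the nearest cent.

Growing perpetuity: P = D₁ / (r − g) = €15,600.0000 / (0.145 − 0.051) = €165,957.45

€165957.45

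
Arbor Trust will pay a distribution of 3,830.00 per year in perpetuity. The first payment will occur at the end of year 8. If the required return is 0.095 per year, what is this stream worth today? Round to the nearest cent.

Value at end of year 7: C / r = 3,830.00 / 0.095 = 40,315.7895
Discount to today: PV = 40,315.7895 / (1 + 0.095)^7 = 40,315.7895 / 1.887552 = 21,358.77

21358.77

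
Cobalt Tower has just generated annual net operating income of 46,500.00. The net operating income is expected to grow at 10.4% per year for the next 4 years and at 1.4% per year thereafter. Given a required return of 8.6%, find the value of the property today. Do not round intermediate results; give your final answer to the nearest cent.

893219.52

D_1 = 51336.00000
D_2 = 56674.94400
D_3 = 62569.13818
D_4 = 69076.32855
Terminal value at year 4: TV = D_4×(1+g_2)/(r−g_2) = 70043.39715/0.072 = 972824.96036
P_0 = D_1/(1+r)^1 + D_2/(1+r)^2 + D_3/(1+r)^3 + D_4/(1+r)^4 + TV/(1+r)^4
    = 47270.71823 + 48054.21080 + 48850.68943 + 49660.36937 + 699383.53525 = 893219.52308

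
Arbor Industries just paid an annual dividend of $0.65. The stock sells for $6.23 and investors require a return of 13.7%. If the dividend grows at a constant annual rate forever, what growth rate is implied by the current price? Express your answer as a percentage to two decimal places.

P = D₀(1+g)/(r−g) ⇒ P(r−g) = D₀(1+g) ⇒ g(P+D₀) = P·r − D₀
g = (P·r − D₀)/(P + D₀) = ($6.23×0.137 − $0.65) / ($6.23 + $0.65) = 0.029580

2.96%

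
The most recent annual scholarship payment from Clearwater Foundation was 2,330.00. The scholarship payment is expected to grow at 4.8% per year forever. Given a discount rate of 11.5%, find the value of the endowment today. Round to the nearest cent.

D₁ = D₀ × (1 + g) = 2,330.00 × 1.048 = 2,441.8400
Growing perpetuity: P = D₁ / (r − g) = 2,441.8400 / (0.115 − 0.048) = 36,445.37

36445.37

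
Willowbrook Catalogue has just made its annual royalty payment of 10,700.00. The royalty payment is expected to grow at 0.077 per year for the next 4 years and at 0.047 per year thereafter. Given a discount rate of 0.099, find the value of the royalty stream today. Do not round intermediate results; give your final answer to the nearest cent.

D_1 = 11523.90000
D_2 = 12411.24030
D_3 = 13366.90580
D_4 = 14396.15755
Terminal value at year 4: TV = D_4×(1+g_2)/(r−g_2) = 15072.77695/0.052 = 289861.09528
P_0 = D_1/(1+r)^1 + D_2/(1+r)^2 + D_3/(1+r)^3 + D_4/(1+r)^4 + TV/(1+r)^4
    = 10485.80528 + 10275.89835 + 10070.19338 + 9868.60625 + 198700.59118 = 239401.09442

239401.09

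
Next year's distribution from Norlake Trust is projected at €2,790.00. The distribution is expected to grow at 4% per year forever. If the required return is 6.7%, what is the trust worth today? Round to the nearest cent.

€103333.33

Growing perpetuity: P = D₁ / (r − g) = €2,790.0000 / (0.067 − 0.04) = €103,333.33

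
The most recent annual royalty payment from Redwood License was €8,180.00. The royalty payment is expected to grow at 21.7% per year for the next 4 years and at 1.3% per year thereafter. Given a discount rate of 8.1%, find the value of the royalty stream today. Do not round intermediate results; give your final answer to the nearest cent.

€240144.67

D_1 = 9955.06000
D_2 = 12115.30802
D_3 = 14744.32986
D_4 = 17943.84944
Terminal value at year 4: TV = D_4×(1+g_2)/(r−g_2) = 18177.11948/0.068 = 267310.58063
P_0 = D_1/(1+r)^1 + D_2/(1+r)^2 + D_3/(1+r)^3 + D_4/(1+r)^4 + TV/(1+r)^4
    = 9209.12118 + 10367.71552 + 11672.07196 + 13140.52875 + 195755.22977 = 240144.66719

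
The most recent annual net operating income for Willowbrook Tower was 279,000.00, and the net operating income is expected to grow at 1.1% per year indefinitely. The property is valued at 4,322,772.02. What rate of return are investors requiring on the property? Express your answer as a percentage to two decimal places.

7.63%

D₁ = 279,000.00 × 1.011 = 282,069.0000
P = D₁/(r − g) ⇒ r = D₁/P + g = 282,069.0000/4,322,772.02 + 0.011 = 0.065252 + 0.011 = 0.076252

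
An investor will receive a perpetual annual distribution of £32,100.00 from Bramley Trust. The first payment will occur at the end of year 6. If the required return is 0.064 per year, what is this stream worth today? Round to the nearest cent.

Value at end of year 5: C / r = £32,100.00 / 0.064 = £501,562.5000
Discount to today: PV = £501,562.5000 / (1 + 0.064)^5 = £501,562.5000 / 1.363666 = £367,804.40

£367804.40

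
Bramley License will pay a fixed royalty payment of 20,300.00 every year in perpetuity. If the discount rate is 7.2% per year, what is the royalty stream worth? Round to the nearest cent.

281944.44

Level perpetuity: PV = C / r = 20,300.00 / 0.072 = 281,944.44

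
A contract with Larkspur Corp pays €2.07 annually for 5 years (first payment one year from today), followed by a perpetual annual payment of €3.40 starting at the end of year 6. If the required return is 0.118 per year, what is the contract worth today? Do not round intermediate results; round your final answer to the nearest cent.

PV of 5-year annuity: €2.07 × [1 − (1+0.118)^−5] / 0.118 = 7.49901
Perpetuity value at year 5: €3.40 / 0.118 = 28.81356
PV of perpetuity: 28.81356 / (1+0.118)^5 = 16.49635
Total PV = 7.49901 + 16.49635 = 23.99536

€24.00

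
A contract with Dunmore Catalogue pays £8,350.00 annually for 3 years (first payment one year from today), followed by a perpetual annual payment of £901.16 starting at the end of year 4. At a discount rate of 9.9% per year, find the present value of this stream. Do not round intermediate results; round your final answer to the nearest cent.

PV of 3-year annuity: £8,350.00 × [1 − (1+0.099)^−3] / 0.099 = 20801.82596
Perpetuity value at year 3: £901.16 / 0.099 = 9102.62626
PV of perpetuity: 9102.62626 / (1+0.099)^3 = 6857.62345
Total PV = 20801.82596 + 6857.62345 = 27659.44941

£27659.45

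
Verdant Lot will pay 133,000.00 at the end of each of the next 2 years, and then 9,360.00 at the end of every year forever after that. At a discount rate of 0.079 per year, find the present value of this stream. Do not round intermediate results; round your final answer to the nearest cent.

PV of 2-year annuity: 133,000.00 × [1 − (1+0.079)^−2] / 0.079 = 237499.79600
Perpetuity value at year 2: 9,360.00 / 0.079 = 118481.01266
PV of perpetuity: 118481.01266 / (1+0.079)^2 = 101766.74130
Total PV = 237499.79600 + 101766.74130 = 339266.53730

339266.54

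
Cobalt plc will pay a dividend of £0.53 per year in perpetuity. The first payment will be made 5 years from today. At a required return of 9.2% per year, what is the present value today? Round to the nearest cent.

£4.05

Value at end of year 4: C / r = £0.53 / 0.092 = £5.7609
Discount to today: PV = £5.7609 / (1 + 0.092)^4 = £5.7609 / 1.421970 = £4.05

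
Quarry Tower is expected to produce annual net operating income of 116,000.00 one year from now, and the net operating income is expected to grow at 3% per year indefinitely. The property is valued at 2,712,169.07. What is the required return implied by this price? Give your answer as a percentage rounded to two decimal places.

P = D₁/(r − g) ⇒ r = D₁/P + g = 116,000.0000/2,712,169.07 + 0.03 = 0.042770 + 0.03 = 0.072770

7.28%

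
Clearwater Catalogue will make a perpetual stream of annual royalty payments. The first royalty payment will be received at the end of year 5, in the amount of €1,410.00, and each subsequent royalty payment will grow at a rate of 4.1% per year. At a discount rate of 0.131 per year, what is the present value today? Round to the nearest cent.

Value at end of year 4: C₁ / (r − g) = €1,410.00 / (0.131 − 0.041) = €15,666.6667
Discount to today: PV = €15,666.6667 / (1 + 0.131)^4 = €15,666.6667 / 1.636253 = €9,574.72

€9574.72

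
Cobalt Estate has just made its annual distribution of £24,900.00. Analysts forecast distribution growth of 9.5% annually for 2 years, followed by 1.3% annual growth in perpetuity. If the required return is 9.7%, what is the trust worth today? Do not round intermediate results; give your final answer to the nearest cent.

D_1 = 27265.50000
D_2 = 29855.72250
Terminal value at year 2: TV = D_2×(1+g_2)/(r−g_2) = 30243.84689/0.084 = 360045.79634
P_0 = D_1/(1+r)^1 + D_2/(1+r)^2 + TV/(1+r)^2
    = 24854.60346 + 24809.28969 + 299188.21975 = 348852.11291

£348852.11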